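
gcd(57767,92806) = 947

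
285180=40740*7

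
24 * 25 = 600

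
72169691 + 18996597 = 91166288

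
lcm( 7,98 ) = 98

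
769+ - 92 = 677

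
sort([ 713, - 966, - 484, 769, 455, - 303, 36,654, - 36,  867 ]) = [ - 966 , - 484, - 303, - 36, 36, 455 , 654, 713, 769, 867]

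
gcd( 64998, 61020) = 18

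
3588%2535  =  1053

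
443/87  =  5 + 8/87  =  5.09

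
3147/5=3147/5 = 629.40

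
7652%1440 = 452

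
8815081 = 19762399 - 10947318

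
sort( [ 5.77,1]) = [ 1,5.77]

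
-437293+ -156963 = - 594256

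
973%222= 85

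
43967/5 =8793 + 2/5=8793.40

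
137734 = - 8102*( - 17 ) 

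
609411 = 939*649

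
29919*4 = 119676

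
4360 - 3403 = 957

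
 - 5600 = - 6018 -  - 418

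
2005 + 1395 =3400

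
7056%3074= 908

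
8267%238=175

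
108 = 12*9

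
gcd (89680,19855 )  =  95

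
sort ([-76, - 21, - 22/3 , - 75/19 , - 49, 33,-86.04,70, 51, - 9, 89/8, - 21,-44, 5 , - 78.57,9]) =[ - 86.04, - 78.57 , - 76,-49, - 44,-21, - 21, - 9, - 22/3, - 75/19, 5,  9, 89/8, 33, 51, 70]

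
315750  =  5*63150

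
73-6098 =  - 6025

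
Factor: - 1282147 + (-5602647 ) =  - 6884794 = - 2^1*7^2 * 163^1*431^1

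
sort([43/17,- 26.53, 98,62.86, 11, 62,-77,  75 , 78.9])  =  [-77 ,- 26.53,43/17, 11, 62 , 62.86, 75, 78.9,  98 ] 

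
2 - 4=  - 2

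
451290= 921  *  490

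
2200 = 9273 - 7073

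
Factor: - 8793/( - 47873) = 9/49=3^2*7^( - 2) 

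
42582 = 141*302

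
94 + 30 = 124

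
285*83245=23724825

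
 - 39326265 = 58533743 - 97860008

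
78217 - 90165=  - 11948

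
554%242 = 70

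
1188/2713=1188/2713=0.44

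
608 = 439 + 169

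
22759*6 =136554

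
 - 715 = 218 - 933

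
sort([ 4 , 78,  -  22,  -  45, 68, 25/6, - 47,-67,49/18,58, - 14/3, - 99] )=[ - 99,- 67,-47,  -  45,-22, - 14/3, 49/18,  4, 25/6 , 58,68, 78]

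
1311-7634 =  - 6323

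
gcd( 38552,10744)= 632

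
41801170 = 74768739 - 32967569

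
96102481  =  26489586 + 69612895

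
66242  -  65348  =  894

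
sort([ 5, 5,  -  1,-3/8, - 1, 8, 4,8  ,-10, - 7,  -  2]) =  [  -  10,  -  7, - 2,- 1,-1, - 3/8, 4,5, 5, 8 , 8] 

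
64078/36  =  1779 + 17/18  =  1779.94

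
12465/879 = 14 + 53/293 = 14.18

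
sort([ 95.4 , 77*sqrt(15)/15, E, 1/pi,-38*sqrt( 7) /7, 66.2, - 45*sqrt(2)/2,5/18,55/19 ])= [ - 45*sqrt (2 ) /2, - 38*sqrt(7 )/7,  5/18,1/pi,  E, 55/19, 77 * sqrt( 15) /15,66.2,95.4 ]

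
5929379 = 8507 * 697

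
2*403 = 806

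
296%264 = 32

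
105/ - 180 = -1 + 5/12 =- 0.58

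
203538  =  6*33923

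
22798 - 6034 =16764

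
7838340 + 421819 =8260159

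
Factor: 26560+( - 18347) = 8213 = 43^1*191^1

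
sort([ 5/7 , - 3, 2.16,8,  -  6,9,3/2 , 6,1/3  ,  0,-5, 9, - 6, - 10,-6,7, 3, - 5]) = [-10, - 6,  -  6,-6, - 5,-5 , -3 , 0, 1/3,5/7,3/2,2.16, 3,6,7,8,  9,9]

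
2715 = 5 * 543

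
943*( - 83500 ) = - 78740500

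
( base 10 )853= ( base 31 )rg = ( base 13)508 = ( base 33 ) PS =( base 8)1525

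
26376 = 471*56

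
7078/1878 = 3539/939 = 3.77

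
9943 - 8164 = 1779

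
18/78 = 3/13 = 0.23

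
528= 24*22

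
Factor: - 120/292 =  - 2^1*  3^1*5^1*73^( - 1) = - 30/73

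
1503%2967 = 1503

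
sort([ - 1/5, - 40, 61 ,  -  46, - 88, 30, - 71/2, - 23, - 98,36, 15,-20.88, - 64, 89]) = [ - 98 , - 88, - 64,-46, - 40 , - 71/2, - 23 , - 20.88, - 1/5, 15, 30,36 , 61,89]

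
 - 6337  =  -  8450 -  - 2113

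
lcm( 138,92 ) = 276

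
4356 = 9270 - 4914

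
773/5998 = 773/5998 = 0.13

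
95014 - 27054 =67960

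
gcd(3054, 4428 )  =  6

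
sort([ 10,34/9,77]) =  [ 34/9, 10,77 ]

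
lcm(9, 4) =36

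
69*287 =19803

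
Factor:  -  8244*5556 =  - 45803664   =  - 2^4*3^3*229^1*463^1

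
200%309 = 200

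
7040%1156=104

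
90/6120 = 1/68 =0.01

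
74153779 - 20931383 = 53222396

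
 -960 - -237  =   - 723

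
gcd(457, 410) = 1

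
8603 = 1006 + 7597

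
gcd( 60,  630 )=30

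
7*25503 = 178521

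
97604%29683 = 8555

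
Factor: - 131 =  -131^1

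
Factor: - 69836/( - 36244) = 79/41 = 41^(-1)*79^1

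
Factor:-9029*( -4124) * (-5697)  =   - 212131190412 = - 2^2*3^3*211^1 * 1031^1 * 9029^1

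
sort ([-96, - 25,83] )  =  [ - 96, - 25, 83 ]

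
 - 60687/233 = - 60687/233 = - 260.46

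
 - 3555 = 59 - 3614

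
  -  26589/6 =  - 4432+1/2 = - 4431.50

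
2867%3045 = 2867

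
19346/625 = 19346/625 =30.95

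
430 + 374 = 804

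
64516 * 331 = 21354796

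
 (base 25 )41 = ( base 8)145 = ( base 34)2X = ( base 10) 101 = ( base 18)5B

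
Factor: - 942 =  - 2^1 * 3^1 * 157^1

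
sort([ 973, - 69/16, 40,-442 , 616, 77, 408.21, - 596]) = [ - 596, - 442,-69/16, 40, 77,408.21, 616,973]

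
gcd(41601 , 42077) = 7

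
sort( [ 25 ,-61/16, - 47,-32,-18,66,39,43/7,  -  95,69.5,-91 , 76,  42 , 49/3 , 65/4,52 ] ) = [ - 95,-91,-47,-32, - 18,  -  61/16, 43/7,65/4, 49/3 , 25, 39, 42 , 52,66, 69.5, 76 ]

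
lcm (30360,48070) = 576840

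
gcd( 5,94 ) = 1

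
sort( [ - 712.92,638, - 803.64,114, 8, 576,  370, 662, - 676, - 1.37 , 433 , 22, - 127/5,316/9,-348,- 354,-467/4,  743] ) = [ - 803.64, - 712.92,-676, - 354, - 348, - 467/4, - 127/5, - 1.37,8,22 , 316/9,114,370,  433, 576 , 638, 662,  743]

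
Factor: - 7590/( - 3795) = 2 = 2^1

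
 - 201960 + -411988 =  - 613948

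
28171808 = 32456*868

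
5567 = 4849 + 718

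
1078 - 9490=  - 8412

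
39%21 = 18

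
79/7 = 79/7= 11.29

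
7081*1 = 7081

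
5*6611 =33055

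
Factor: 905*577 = 522185 = 5^1*181^1*577^1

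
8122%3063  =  1996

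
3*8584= 25752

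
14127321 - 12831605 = 1295716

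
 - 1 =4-5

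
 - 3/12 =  - 1 + 3/4 = - 0.25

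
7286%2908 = 1470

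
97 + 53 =150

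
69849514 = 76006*919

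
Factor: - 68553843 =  - 3^1*17^1*19^1 * 263^1 * 269^1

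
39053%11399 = 4856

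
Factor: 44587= 44587^1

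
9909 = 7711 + 2198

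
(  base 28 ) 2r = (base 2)1010011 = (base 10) 83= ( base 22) 3h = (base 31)2l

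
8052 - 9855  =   - 1803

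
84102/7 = 84102/7 = 12014.57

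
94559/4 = 94559/4 = 23639.75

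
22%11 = 0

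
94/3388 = 47/1694=0.03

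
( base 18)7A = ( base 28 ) 4o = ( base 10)136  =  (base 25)5B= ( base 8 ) 210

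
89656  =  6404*14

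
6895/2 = 3447 + 1/2 = 3447.50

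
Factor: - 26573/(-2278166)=2^(- 1) * 11^(- 1) * 26573^1*103553^( - 1)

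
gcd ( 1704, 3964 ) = 4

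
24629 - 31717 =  - 7088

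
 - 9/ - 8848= 9/8848  =  0.00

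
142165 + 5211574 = 5353739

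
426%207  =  12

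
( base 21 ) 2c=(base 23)28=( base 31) 1N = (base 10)54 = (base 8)66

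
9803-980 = 8823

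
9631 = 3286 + 6345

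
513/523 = 513/523 = 0.98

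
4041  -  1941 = 2100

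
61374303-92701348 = -31327045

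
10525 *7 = 73675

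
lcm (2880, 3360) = 20160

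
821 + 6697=7518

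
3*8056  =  24168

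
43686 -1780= 41906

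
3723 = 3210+513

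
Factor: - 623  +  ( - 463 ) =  - 1086 = - 2^1*3^1*181^1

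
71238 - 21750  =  49488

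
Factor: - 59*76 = -2^2*19^1 * 59^1 = - 4484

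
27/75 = 9/25 = 0.36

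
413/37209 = 413/37209= 0.01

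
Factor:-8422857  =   - 3^2 * 769^1*1217^1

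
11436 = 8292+3144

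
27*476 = 12852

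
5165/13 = 397 + 4/13 = 397.31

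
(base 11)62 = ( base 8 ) 104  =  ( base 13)53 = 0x44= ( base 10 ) 68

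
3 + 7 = 10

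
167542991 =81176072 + 86366919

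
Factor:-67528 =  - 2^3 * 23^1*367^1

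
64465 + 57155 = 121620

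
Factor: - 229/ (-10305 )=3^ ( - 2)*5^( - 1) = 1/45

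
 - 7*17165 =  - 120155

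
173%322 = 173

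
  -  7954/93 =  - 7954/93 = - 85.53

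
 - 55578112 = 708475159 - 764053271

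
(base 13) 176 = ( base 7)530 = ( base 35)7l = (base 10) 266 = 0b100001010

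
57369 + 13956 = 71325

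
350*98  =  34300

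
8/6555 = 8/6555 =0.00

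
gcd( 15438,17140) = 2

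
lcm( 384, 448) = 2688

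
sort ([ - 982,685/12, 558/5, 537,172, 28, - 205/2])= [  -  982, - 205/2, 28,685/12, 558/5,172, 537] 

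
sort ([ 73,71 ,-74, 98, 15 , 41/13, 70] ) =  [ - 74,41/13,15 , 70,71,73, 98]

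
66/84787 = 66/84787 = 0.00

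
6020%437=339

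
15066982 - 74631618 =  -59564636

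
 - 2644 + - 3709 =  - 6353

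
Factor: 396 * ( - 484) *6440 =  - 1234316160 = -2^7* 3^2*5^1 * 7^1*11^3*23^1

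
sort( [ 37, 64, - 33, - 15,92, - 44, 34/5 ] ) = [ - 44, - 33, - 15,34/5,37,64,92]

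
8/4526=4/2263= 0.00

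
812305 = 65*12497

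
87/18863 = 87/18863 = 0.00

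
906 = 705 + 201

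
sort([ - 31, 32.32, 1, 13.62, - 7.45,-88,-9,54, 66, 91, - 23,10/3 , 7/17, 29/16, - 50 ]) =[ - 88 , - 50, - 31,-23,-9, - 7.45, 7/17, 1, 29/16, 10/3, 13.62, 32.32, 54, 66, 91 ]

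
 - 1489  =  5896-7385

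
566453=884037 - 317584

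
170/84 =2 + 1/42= 2.02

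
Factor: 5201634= 2^1*3^1*23^1*37693^1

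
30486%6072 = 126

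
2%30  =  2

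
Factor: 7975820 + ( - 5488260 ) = 2487560 = 2^3*5^1*62189^1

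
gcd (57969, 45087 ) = 6441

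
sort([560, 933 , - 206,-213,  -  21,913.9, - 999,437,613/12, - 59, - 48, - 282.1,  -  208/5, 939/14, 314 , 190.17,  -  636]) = [  -  999, - 636,-282.1,  -  213 ,  -  206, -59, -48,  -  208/5, - 21,613/12,939/14,  190.17,314, 437,560,913.9,933]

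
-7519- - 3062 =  - 4457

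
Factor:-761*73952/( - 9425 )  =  2^5*5^(-2)*13^( - 1 )*29^(- 1)*761^1*2311^1 = 56277472/9425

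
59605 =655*91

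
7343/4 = 1835 + 3/4 = 1835.75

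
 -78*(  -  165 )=12870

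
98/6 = 49/3 = 16.33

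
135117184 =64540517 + 70576667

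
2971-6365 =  - 3394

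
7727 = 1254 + 6473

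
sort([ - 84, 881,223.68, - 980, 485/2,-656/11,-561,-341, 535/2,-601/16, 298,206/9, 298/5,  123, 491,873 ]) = [-980,-561,  -  341, - 84, - 656/11,-601/16, 206/9,298/5, 123, 223.68 , 485/2, 535/2,298, 491,873,  881 ] 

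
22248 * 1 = 22248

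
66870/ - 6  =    -  11145/1 = -11145.00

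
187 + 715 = 902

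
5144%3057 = 2087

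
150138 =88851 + 61287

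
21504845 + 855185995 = 876690840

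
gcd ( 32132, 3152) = 4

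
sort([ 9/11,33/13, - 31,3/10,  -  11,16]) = [ - 31, - 11,3/10, 9/11,33/13, 16] 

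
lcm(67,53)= 3551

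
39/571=39/571 = 0.07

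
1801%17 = 16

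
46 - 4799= - 4753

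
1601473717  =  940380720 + 661092997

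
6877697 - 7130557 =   -  252860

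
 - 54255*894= - 48503970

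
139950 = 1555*90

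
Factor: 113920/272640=3^( - 1)*71^( - 1 )*89^1= 89/213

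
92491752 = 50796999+41694753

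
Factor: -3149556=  - 2^2*3^1  *  17^1*15439^1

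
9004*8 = 72032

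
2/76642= 1/38321= 0.00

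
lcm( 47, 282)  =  282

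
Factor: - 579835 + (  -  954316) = -1534151 = -  1534151^1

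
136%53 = 30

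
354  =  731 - 377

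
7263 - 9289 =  - 2026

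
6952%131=9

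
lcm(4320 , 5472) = 82080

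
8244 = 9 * 916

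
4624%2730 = 1894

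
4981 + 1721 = 6702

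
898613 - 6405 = 892208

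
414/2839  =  414/2839  =  0.15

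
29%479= 29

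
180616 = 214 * 844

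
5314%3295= 2019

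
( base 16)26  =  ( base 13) 2C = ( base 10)38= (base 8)46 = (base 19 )20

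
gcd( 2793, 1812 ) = 3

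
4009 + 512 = 4521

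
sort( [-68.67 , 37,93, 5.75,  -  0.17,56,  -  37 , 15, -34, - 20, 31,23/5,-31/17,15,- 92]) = [  -  92,-68.67, - 37,-34,  -  20,-31/17,-0.17, 23/5,5.75,15, 15, 31,37, 56,93] 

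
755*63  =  47565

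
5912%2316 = 1280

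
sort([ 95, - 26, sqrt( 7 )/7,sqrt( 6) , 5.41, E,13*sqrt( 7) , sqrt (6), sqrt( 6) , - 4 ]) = [ - 26,-4, sqrt( 7) /7,sqrt(  6 ), sqrt ( 6) , sqrt( 6 ), E,5.41, 13  *  sqrt( 7),  95]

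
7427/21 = 1061/3  =  353.67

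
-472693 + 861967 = 389274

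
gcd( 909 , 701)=1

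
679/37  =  18 + 13/37 = 18.35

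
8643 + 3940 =12583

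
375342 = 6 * 62557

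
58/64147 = 58/64147 =0.00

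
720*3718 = 2676960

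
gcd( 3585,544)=1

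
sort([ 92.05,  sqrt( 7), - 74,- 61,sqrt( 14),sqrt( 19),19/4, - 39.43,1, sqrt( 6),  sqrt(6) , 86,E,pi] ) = [ - 74,-61, - 39.43,  1, sqrt( 6 ),sqrt( 6),sqrt( 7) , E,pi, sqrt ( 14), sqrt( 19 ),19/4,86,92.05 ]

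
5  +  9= 14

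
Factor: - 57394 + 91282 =2^5*3^1*  353^1= 33888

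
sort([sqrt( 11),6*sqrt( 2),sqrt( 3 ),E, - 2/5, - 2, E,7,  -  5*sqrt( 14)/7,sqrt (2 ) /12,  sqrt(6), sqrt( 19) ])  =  [ - 5*sqrt( 14)/7, - 2,-2/5, sqrt ( 2)/12, sqrt( 3 ),sqrt( 6),E, E,sqrt( 11 ), sqrt(19), 7,6*sqrt( 2 )]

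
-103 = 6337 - 6440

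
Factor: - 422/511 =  - 2^1*7^( - 1) * 73^( - 1)*211^1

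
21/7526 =21/7526=0.00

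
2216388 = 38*58326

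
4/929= 4/929= 0.00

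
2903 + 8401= 11304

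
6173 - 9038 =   -  2865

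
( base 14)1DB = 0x185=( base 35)B4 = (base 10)389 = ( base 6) 1445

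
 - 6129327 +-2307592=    - 8436919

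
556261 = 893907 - 337646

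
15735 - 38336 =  - 22601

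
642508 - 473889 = 168619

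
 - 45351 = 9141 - 54492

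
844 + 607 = 1451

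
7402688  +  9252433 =16655121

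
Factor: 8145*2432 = 2^7*3^2*5^1*19^1*181^1=19808640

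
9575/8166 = 9575/8166 = 1.17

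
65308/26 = 32654/13 = 2511.85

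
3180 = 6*530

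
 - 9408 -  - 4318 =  - 5090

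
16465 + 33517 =49982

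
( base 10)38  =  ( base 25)1d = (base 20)1i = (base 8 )46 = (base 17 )24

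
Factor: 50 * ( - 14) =-2^2 *5^2 * 7^1  =  - 700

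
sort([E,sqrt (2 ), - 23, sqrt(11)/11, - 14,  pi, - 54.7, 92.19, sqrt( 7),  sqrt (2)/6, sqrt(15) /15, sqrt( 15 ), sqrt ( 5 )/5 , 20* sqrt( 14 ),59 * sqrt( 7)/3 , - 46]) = [ - 54.7, - 46, - 23 , - 14, sqrt( 2 )/6 , sqrt( 15)/15, sqrt ( 11) /11, sqrt( 5 )/5, sqrt ( 2 ), sqrt(7), E,pi, sqrt( 15), 59*sqrt( 7) /3,20*sqrt( 14), 92.19 ] 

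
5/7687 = 5/7687= 0.00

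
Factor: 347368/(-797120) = -43421/99640=- 2^(-3 )*5^( - 1 )*7^1*47^( - 1 ) * 53^( - 1) * 6203^1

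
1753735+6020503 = 7774238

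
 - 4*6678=  -  26712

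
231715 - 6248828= -6017113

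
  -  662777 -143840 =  - 806617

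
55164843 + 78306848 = 133471691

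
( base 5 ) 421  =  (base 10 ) 111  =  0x6F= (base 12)93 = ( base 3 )11010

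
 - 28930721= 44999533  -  73930254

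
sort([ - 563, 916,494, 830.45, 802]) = [ - 563, 494,802,830.45, 916]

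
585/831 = 195/277 = 0.70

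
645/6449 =645/6449 = 0.10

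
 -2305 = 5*(-461 ) 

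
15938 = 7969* 2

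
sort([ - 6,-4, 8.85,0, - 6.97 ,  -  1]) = [-6.97, - 6, - 4, - 1, 0,8.85]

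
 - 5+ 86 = 81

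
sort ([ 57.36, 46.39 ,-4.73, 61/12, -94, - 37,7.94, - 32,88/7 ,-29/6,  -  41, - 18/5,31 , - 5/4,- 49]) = [  -  94,-49, - 41,-37,-32, - 29/6 ,-4.73, - 18/5,- 5/4, 61/12,7.94,88/7, 31, 46.39,57.36]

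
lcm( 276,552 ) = 552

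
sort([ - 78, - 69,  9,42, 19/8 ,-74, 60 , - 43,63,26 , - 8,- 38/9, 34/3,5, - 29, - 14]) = [ - 78, - 74, - 69,- 43,-29, - 14,  -  8, - 38/9,19/8,5,9,  34/3 , 26, 42,60,63 ]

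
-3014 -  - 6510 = 3496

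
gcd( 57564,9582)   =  6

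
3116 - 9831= - 6715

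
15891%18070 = 15891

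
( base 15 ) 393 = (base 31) Q7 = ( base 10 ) 813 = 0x32D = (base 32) pd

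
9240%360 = 240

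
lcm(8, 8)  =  8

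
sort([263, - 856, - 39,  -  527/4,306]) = [- 856, - 527/4,-39,263, 306 ]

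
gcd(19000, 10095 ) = 5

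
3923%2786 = 1137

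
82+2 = 84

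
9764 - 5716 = 4048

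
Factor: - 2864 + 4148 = 2^2 * 3^1*107^1  =  1284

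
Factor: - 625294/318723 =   -  2^1*3^( - 1) * 17^1*53^1*131^(-1)*347^1*811^( - 1)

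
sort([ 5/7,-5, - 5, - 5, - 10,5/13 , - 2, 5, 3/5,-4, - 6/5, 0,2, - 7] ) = [-10, - 7,-5, - 5, - 5, - 4 , - 2,-6/5,0 , 5/13, 3/5,5/7, 2, 5]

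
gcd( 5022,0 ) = 5022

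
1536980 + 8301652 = 9838632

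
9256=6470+2786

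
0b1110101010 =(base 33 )se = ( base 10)938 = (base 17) 343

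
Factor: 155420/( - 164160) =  - 2^ ( - 4 )*3^(-3) *409^1=-  409/432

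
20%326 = 20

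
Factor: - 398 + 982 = 2^3 * 73^1= 584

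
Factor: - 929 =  - 929^1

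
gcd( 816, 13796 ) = 4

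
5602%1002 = 592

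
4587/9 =509 + 2/3 = 509.67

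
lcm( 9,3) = 9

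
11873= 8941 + 2932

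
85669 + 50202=135871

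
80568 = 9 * 8952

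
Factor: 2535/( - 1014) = - 5/2 = -2^( - 1 )*  5^1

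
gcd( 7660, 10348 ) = 4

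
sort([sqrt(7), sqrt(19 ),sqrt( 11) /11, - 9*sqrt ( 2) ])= [  -  9*sqrt(2),  sqrt(11) /11 , sqrt (7), sqrt(19) ] 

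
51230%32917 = 18313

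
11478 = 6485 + 4993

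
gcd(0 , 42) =42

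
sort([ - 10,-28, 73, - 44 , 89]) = [-44, - 28,  -  10,73,89] 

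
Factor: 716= 2^2*179^1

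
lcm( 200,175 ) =1400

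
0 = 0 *7094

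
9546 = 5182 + 4364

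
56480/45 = 1255 + 1/9 =1255.11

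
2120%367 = 285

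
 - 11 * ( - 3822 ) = 42042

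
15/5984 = 15/5984 = 0.00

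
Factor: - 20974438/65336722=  - 10487219/32668361= - 11^( - 1)  *881^(-1)*3371^(-1 )*10487219^1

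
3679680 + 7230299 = 10909979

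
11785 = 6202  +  5583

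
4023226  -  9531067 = -5507841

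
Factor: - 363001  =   - 17^1*131^1*163^1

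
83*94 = 7802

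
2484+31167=33651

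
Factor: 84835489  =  197^1 * 499^1*863^1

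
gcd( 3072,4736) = 128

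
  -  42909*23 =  - 986907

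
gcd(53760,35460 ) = 60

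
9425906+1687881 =11113787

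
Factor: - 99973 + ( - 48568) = - 148541= - 89^1*1669^1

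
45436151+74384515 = 119820666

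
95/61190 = 19/12238 = 0.00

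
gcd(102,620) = 2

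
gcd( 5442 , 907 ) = 907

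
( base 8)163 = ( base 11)A5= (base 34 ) 3d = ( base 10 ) 115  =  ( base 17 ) 6D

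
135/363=45/121= 0.37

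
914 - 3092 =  - 2178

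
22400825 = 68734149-46333324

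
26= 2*13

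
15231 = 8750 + 6481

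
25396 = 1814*14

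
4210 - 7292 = -3082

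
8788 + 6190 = 14978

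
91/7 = 13= 13.00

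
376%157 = 62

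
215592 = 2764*78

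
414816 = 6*69136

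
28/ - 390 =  - 14/195 =- 0.07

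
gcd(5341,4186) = 7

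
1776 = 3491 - 1715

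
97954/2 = 48977 = 48977.00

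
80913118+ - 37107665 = 43805453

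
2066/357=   2066/357 = 5.79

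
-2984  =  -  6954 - -3970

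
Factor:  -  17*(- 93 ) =3^1*17^1 * 31^1 = 1581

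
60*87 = 5220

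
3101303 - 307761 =2793542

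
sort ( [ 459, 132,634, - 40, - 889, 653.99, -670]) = [ - 889, - 670, - 40,132, 459,634, 653.99]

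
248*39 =9672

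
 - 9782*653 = -6387646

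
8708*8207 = 71466556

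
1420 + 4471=5891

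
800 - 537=263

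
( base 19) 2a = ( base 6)120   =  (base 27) 1l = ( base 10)48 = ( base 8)60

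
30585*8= 244680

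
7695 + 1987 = 9682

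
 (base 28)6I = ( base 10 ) 186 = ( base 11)15a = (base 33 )5L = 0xba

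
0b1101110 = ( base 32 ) 3e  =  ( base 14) 7c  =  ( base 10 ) 110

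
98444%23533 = 4312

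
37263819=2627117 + 34636702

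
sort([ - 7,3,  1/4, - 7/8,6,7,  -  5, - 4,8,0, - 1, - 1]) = [ - 7, - 5,-4,-1,  -  1, - 7/8, 0,1/4,3,6,  7, 8]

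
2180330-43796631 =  - 41616301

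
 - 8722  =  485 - 9207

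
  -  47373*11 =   -  521103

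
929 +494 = 1423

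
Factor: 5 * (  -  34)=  - 2^1*5^1*17^1=- 170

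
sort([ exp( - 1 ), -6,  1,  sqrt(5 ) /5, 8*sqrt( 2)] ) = [ - 6, exp ( - 1 ), sqrt( 5)/5,1,8*sqrt( 2 ) ]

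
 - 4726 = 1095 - 5821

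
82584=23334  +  59250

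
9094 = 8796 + 298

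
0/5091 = 0=   0.00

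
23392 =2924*8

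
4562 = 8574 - 4012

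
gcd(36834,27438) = 6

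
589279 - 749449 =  - 160170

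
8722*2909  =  25372298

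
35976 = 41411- 5435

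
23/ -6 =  - 23/6 = -3.83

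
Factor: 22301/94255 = 5^( - 1)*7^( - 1)*29^1*769^1*2693^( - 1)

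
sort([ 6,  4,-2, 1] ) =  [ - 2, 1, 4, 6 ]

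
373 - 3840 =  - 3467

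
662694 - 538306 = 124388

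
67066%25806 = 15454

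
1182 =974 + 208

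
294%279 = 15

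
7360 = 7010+350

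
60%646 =60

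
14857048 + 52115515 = 66972563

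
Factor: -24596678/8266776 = -12298339/4133388=-2^ (- 2)*3^(-1 )*7^(  -  1) *19^1*97^1*6673^1*49207^ (  -  1)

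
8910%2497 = 1419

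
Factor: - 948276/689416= - 33867/24622 = - 2^(  -  1 )*3^2*13^( - 1)*53^1 *71^1*947^(- 1 ) 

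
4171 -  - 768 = 4939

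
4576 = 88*52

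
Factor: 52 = 2^2*13^1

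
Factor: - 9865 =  - 5^1*1973^1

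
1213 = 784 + 429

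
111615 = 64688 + 46927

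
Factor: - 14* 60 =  - 2^3*3^1*5^1*7^1= - 840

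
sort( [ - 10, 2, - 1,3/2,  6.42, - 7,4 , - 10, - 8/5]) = [ - 10,-10, -7,  -  8/5, - 1, 3/2, 2, 4, 6.42 ] 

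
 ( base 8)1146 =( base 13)383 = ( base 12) 432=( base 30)ke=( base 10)614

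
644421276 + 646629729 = 1291051005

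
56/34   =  1 + 11/17= 1.65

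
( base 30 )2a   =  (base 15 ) 4a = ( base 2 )1000110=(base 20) 3a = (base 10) 70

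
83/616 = 83/616 =0.13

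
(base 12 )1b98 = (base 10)3428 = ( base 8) 6544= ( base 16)D64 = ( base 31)3hi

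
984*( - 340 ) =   -  334560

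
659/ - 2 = - 330 + 1/2  =  -329.50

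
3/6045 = 1/2015  =  0.00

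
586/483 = 586/483 = 1.21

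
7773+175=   7948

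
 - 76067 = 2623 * ( - 29)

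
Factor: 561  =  3^1*11^1*17^1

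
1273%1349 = 1273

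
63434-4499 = 58935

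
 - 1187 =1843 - 3030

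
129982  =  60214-- 69768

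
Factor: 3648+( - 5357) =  - 1709 = - 1709^1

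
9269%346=273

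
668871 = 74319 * 9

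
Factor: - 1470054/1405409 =-2^1*3^1 * 311^ (  -  1 )*491^1*499^1 * 4519^(-1)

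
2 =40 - 38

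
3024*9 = 27216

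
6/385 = 6/385 = 0.02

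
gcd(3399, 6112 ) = 1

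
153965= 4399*35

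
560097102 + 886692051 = 1446789153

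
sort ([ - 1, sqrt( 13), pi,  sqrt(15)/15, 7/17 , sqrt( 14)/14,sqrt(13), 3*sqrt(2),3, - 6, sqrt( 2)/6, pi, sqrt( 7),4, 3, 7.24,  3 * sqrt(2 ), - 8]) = [-8, - 6, - 1, sqrt( 2 )/6,  sqrt( 15) /15,  sqrt (14)/14, 7/17,sqrt(7),  3, 3, pi, pi,sqrt ( 13), sqrt( 13), 4, 3*sqrt(2), 3*sqrt (2 ), 7.24]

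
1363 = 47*29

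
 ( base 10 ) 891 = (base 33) r0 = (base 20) 24b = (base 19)28h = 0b1101111011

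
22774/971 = 22774/971 = 23.45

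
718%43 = 30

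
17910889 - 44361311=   -  26450422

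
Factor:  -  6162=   -  2^1*3^1*13^1 * 79^1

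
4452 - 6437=-1985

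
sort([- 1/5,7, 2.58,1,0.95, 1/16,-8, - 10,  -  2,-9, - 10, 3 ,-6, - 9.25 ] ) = [ - 10, - 10 , - 9.25, - 9, - 8 ,-6,  -  2,-1/5 , 1/16,0.95,1,2.58,3,7] 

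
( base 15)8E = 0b10000110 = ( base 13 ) a4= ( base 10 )134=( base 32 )46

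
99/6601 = 99/6601 =0.01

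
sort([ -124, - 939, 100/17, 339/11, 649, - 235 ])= [ - 939,-235, - 124, 100/17, 339/11,649]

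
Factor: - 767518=-2^1*383759^1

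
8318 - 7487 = 831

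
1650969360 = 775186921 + 875782439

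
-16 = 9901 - 9917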